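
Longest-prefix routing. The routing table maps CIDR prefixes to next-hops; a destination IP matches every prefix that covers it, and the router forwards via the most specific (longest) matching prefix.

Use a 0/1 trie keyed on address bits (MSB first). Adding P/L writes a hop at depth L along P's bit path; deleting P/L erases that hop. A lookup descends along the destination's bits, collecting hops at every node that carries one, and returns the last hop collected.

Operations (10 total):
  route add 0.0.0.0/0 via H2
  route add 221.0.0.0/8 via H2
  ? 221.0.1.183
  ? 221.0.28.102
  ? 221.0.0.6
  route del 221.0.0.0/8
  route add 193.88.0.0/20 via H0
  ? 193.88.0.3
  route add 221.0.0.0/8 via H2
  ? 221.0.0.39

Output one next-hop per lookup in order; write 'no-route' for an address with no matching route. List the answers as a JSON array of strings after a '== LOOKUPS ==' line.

Process each operation:
  add 0.0.0.0/0 -> H2 at depth 0
  add 221.0.0.0/8 -> H2 at depth 8
  Q 221.0.1.183: descend 11011101 ; hops seen [H2,H2] ; pick H2
  Q 221.0.28.102: descend 11011101 ; hops seen [H2,H2] ; pick H2
  Q 221.0.0.6: descend 11011101 ; hops seen [H2,H2] ; pick H2
  del 221.0.0.0/8 (clear depth 8)
  add 193.88.0.0/20 -> H0 at depth 20
  Q 193.88.0.3: descend 11000001010110000000 ; hops seen [H2,H0] ; pick H0
  add 221.0.0.0/8 -> H2 at depth 8
  Q 221.0.0.39: descend 11011101 ; hops seen [H2,H2] ; pick H2

== LOOKUPS ==
["H2","H2","H2","H0","H2"]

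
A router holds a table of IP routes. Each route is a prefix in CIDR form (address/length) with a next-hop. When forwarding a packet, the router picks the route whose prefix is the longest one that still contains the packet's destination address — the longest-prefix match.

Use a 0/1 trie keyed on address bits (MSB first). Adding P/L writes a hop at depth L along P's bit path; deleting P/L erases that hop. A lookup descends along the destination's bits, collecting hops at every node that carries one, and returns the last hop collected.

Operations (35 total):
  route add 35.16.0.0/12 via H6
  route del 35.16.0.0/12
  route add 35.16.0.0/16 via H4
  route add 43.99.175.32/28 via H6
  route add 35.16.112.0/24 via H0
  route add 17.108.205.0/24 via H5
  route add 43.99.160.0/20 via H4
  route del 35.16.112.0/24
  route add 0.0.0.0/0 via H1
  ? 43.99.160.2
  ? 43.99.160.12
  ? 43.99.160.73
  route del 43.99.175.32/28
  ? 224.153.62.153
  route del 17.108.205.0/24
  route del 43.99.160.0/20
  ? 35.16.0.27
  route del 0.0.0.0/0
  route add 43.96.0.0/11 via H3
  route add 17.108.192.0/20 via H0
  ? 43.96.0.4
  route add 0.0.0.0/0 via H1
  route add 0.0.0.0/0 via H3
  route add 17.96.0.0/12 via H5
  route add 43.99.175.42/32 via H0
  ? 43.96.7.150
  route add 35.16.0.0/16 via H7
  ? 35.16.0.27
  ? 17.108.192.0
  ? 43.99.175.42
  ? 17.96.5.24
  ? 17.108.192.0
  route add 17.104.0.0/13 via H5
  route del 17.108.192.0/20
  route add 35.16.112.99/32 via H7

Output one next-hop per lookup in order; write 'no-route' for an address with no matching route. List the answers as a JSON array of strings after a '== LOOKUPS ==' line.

Trace:
  add 35.16.0.0/12 -> H6 at depth 12
  del 35.16.0.0/12 (clear depth 12)
  add 35.16.0.0/16 -> H4 at depth 16
  add 43.99.175.32/28 -> H6 at depth 28
  add 35.16.112.0/24 -> H0 at depth 24
  add 17.108.205.0/24 -> H5 at depth 24
  add 43.99.160.0/20 -> H4 at depth 20
  del 35.16.112.0/24 (clear depth 24)
  add 0.0.0.0/0 -> H1 at depth 0
  lookup 43.99.160.2: bits 00101011011000111010 walk d0:H1→d1:-→d2:-→d3:-→d4:-→d5:-→d6:-→d7:-→d8:-→d9:-→d10:-→d11:-→d12:-→d13:-→d14:-→d15:-→d16:-→d17:-→d18:-→d19:-→d20:H4 -> H4
  lookup 43.99.160.12: bits 00101011011000111010 walk d0:H1→d1:-→d2:-→d3:-→d4:-→d5:-→d6:-→d7:-→d8:-→d9:-→d10:-→d11:-→d12:-→d13:-→d14:-→d15:-→d16:-→d17:-→d18:-→d19:-→d20:H4 -> H4
  lookup 43.99.160.73: bits 00101011011000111010 walk d0:H1→d1:-→d2:-→d3:-→d4:-→d5:-→d6:-→d7:-→d8:-→d9:-→d10:-→d11:-→d12:-→d13:-→d14:-→d15:-→d16:-→d17:-→d18:-→d19:-→d20:H4 -> H4
  del 43.99.175.32/28 (clear depth 28)
  lookup 224.153.62.153: bits ε walk d0:H1 -> H1
  del 17.108.205.0/24 (clear depth 24)
  del 43.99.160.0/20 (clear depth 20)
  lookup 35.16.0.27: bits 00100011000100000 walk d0:H1→d1:-→d2:-→d3:-→d4:-→d5:-→d6:-→d7:-→d8:-→d9:-→d10:-→d11:-→d12:-→d13:-→d14:-→d15:-→d16:H4→d17:- -> H4
  del 0.0.0.0/0 (clear depth 0)
  add 43.96.0.0/11 -> H3 at depth 11
  add 17.108.192.0/20 -> H0 at depth 20
  lookup 43.96.0.4: bits 00101011011000 walk d0:-→d1:-→d2:-→d3:-→d4:-→d5:-→d6:-→d7:-→d8:-→d9:-→d10:-→d11:H3→d12:-→d13:-→d14:- -> H3
  add 0.0.0.0/0 -> H1 at depth 0
  add 0.0.0.0/0 -> H3 at depth 0
  add 17.96.0.0/12 -> H5 at depth 12
  add 43.99.175.42/32 -> H0 at depth 32
  lookup 43.96.7.150: bits 00101011011000 walk d0:H3→d1:-→d2:-→d3:-→d4:-→d5:-→d6:-→d7:-→d8:-→d9:-→d10:-→d11:H3→d12:-→d13:-→d14:- -> H3
  add 35.16.0.0/16 -> H7 at depth 16
  lookup 35.16.0.27: bits 00100011000100000 walk d0:H3→d1:-→d2:-→d3:-→d4:-→d5:-→d6:-→d7:-→d8:-→d9:-→d10:-→d11:-→d12:-→d13:-→d14:-→d15:-→d16:H7→d17:- -> H7
  lookup 17.108.192.0: bits 00010001011011001100 walk d0:H3→d1:-→d2:-→d3:-→d4:-→d5:-→d6:-→d7:-→d8:-→d9:-→d10:-→d11:-→d12:H5→d13:-→d14:-→d15:-→d16:-→d17:-→d18:-→d19:-→d20:H0 -> H0
  lookup 43.99.175.42: bits 00101011011000111010111100101010 walk d0:H3→d1:-→d2:-→d3:-→d4:-→d5:-→d6:-→d7:-→d8:-→d9:-→d10:-→d11:H3→d12:-→d13:-→d14:-→d15:-→d16:-→d17:-→d18:-→d19:-→d20:-→d21:-→d22:-→d23:-→d24:-→d25:-→d26:-→d27:-→d28:-→d29:-→d30:-→d31:-→d32:H0 -> H0
  lookup 17.96.5.24: bits 000100010110 walk d0:H3→d1:-→d2:-→d3:-→d4:-→d5:-→d6:-→d7:-→d8:-→d9:-→d10:-→d11:-→d12:H5 -> H5
  lookup 17.108.192.0: bits 00010001011011001100 walk d0:H3→d1:-→d2:-→d3:-→d4:-→d5:-→d6:-→d7:-→d8:-→d9:-→d10:-→d11:-→d12:H5→d13:-→d14:-→d15:-→d16:-→d17:-→d18:-→d19:-→d20:H0 -> H0
  add 17.104.0.0/13 -> H5 at depth 13
  del 17.108.192.0/20 (clear depth 20)
  add 35.16.112.99/32 -> H7 at depth 32

== LOOKUPS ==
["H4","H4","H4","H1","H4","H3","H3","H7","H0","H0","H5","H0"]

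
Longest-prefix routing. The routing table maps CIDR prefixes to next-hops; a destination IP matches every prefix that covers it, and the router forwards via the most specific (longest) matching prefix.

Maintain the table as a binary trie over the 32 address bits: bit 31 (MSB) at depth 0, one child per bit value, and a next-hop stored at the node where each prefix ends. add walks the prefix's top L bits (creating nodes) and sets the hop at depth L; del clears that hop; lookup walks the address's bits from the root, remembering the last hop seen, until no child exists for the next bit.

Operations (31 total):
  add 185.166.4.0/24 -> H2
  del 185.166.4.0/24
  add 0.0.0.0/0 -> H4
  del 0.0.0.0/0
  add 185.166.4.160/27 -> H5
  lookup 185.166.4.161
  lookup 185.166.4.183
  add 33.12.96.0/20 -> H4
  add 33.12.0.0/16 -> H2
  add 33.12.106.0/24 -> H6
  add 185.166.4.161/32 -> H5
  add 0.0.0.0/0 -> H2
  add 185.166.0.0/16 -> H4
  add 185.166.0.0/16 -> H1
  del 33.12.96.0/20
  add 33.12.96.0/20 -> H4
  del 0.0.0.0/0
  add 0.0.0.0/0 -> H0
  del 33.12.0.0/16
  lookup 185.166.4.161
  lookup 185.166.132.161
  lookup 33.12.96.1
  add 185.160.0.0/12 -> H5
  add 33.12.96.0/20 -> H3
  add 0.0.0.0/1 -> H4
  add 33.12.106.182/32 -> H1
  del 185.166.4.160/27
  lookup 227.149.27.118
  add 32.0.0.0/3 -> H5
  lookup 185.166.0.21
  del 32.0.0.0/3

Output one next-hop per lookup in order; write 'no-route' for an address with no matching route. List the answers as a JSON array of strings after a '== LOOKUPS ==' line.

Apply in order:
  add 185.166.4.0/24 -> H2 at depth 24
  del 185.166.4.0/24 (clear depth 24)
  add 0.0.0.0/0 -> H4 at depth 0
  del 0.0.0.0/0 (clear depth 0)
  add 185.166.4.160/27 -> H5 at depth 27
  lookup 185.166.4.161: bits 101110011010011000000100101 walk d0:-→d1:-→d2:-→d3:-→d4:-→d5:-→d6:-→d7:-→d8:-→d9:-→d10:-→d11:-→d12:-→d13:-→d14:-→d15:-→d16:-→d17:-→d18:-→d19:-→d20:-→d21:-→d22:-→d23:-→d24:-→d25:-→d26:-→d27:H5 -> H5
  lookup 185.166.4.183: bits 101110011010011000000100101 walk d0:-→d1:-→d2:-→d3:-→d4:-→d5:-→d6:-→d7:-→d8:-→d9:-→d10:-→d11:-→d12:-→d13:-→d14:-→d15:-→d16:-→d17:-→d18:-→d19:-→d20:-→d21:-→d22:-→d23:-→d24:-→d25:-→d26:-→d27:H5 -> H5
  add 33.12.96.0/20 -> H4 at depth 20
  add 33.12.0.0/16 -> H2 at depth 16
  add 33.12.106.0/24 -> H6 at depth 24
  add 185.166.4.161/32 -> H5 at depth 32
  add 0.0.0.0/0 -> H2 at depth 0
  add 185.166.0.0/16 -> H4 at depth 16
  add 185.166.0.0/16 -> H1 at depth 16
  del 33.12.96.0/20 (clear depth 20)
  add 33.12.96.0/20 -> H4 at depth 20
  del 0.0.0.0/0 (clear depth 0)
  add 0.0.0.0/0 -> H0 at depth 0
  del 33.12.0.0/16 (clear depth 16)
  lookup 185.166.4.161: bits 10111001101001100000010010100001 walk d0:H0→d1:-→d2:-→d3:-→d4:-→d5:-→d6:-→d7:-→d8:-→d9:-→d10:-→d11:-→d12:-→d13:-→d14:-→d15:-→d16:H1→d17:-→d18:-→d19:-→d20:-→d21:-→d22:-→d23:-→d24:-→d25:-→d26:-→d27:H5→d28:-→d29:-→d30:-→d31:-→d32:H5 -> H5
  lookup 185.166.132.161: bits 1011100110100110 walk d0:H0→d1:-→d2:-→d3:-→d4:-→d5:-→d6:-→d7:-→d8:-→d9:-→d10:-→d11:-→d12:-→d13:-→d14:-→d15:-→d16:H1 -> H1
  lookup 33.12.96.1: bits 00100001000011000110 walk d0:H0→d1:-→d2:-→d3:-→d4:-→d5:-→d6:-→d7:-→d8:-→d9:-→d10:-→d11:-→d12:-→d13:-→d14:-→d15:-→d16:-→d17:-→d18:-→d19:-→d20:H4 -> H4
  add 185.160.0.0/12 -> H5 at depth 12
  add 33.12.96.0/20 -> H3 at depth 20
  add 0.0.0.0/1 -> H4 at depth 1
  add 33.12.106.182/32 -> H1 at depth 32
  del 185.166.4.160/27 (clear depth 27)
  lookup 227.149.27.118: bits 1 walk d0:H0→d1:- -> H0
  add 32.0.0.0/3 -> H5 at depth 3
  lookup 185.166.0.21: bits 101110011010011000000 walk d0:H0→d1:-→d2:-→d3:-→d4:-→d5:-→d6:-→d7:-→d8:-→d9:-→d10:-→d11:-→d12:H5→d13:-→d14:-→d15:-→d16:H1→d17:-→d18:-→d19:-→d20:-→d21:- -> H1
  del 32.0.0.0/3 (clear depth 3)

== LOOKUPS ==
["H5","H5","H5","H1","H4","H0","H1"]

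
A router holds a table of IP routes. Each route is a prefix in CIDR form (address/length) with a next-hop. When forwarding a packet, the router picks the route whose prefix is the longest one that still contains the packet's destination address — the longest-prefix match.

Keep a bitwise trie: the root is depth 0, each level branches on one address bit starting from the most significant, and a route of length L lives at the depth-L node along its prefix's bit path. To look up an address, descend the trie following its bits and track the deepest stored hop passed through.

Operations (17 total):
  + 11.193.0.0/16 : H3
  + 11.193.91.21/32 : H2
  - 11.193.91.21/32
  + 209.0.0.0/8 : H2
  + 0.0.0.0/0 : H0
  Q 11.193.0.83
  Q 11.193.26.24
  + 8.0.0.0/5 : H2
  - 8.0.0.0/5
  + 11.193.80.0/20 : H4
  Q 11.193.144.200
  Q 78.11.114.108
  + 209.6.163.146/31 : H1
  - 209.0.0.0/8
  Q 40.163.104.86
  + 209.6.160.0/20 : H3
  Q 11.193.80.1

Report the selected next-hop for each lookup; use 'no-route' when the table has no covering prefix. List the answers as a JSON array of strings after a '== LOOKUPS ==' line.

Process each operation:
  add 11.193.0.0/16 -> H3 at depth 16
  add 11.193.91.21/32 -> H2 at depth 32
  - 11.193.91.21/32 clear@32
  add 209.0.0.0/8 -> H2 at depth 8
  add 0.0.0.0/0 -> H0 at depth 0
  ? 11.193.0.83  path d0:H0→d1:-→d2:-→d3:-→d4:-→d5:-→d6:-→d7:-→d8:-→d9:-→d10:-→d11:-→d12:-→d13:-→d14:-→d15:-→d16:H3→d17:-  best=H3
  ? 11.193.26.24  path d0:H0→d1:-→d2:-→d3:-→d4:-→d5:-→d6:-→d7:-→d8:-→d9:-→d10:-→d11:-→d12:-→d13:-→d14:-→d15:-→d16:H3→d17:-  best=H3
  add 8.0.0.0/5 -> H2 at depth 5
  - 8.0.0.0/5 clear@5
  add 11.193.80.0/20 -> H4 at depth 20
  ? 11.193.144.200  path d0:H0→d1:-→d2:-→d3:-→d4:-→d5:-→d6:-→d7:-→d8:-→d9:-→d10:-→d11:-→d12:-→d13:-→d14:-→d15:-→d16:H3  best=H3
  ? 78.11.114.108  path d0:H0→d1:-  best=H0
  add 209.6.163.146/31 -> H1 at depth 31
  - 209.0.0.0/8 clear@8
  ? 40.163.104.86  path d0:H0→d1:-→d2:-  best=H0
  add 209.6.160.0/20 -> H3 at depth 20
  ? 11.193.80.1  path d0:H0→d1:-→d2:-→d3:-→d4:-→d5:-→d6:-→d7:-→d8:-→d9:-→d10:-→d11:-→d12:-→d13:-→d14:-→d15:-→d16:H3→d17:-→d18:-→d19:-→d20:H4  best=H4

== LOOKUPS ==
["H3","H3","H3","H0","H0","H4"]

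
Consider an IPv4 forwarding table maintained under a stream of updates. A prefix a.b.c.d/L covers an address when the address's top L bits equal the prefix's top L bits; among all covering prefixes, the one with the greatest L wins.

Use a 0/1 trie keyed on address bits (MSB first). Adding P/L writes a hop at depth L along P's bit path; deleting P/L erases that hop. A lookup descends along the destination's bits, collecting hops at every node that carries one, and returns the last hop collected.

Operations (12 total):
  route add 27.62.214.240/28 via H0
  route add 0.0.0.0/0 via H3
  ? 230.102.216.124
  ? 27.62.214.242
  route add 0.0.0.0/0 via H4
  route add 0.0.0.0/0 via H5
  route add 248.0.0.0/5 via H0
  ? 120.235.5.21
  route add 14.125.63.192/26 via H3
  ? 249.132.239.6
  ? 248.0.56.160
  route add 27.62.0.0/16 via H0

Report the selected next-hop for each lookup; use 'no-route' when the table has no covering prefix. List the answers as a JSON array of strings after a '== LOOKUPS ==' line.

Trace:
  + 27.62.214.240/28 (H0) depth=28
  + 0.0.0.0/0 (H3) depth=0
  lookup 230.102.216.124: bits ε walk d0:H3 -> H3
  lookup 27.62.214.242: bits 0001101100111110110101101111 walk d0:H3→d1:-→d2:-→d3:-→d4:-→d5:-→d6:-→d7:-→d8:-→d9:-→d10:-→d11:-→d12:-→d13:-→d14:-→d15:-→d16:-→d17:-→d18:-→d19:-→d20:-→d21:-→d22:-→d23:-→d24:-→d25:-→d26:-→d27:-→d28:H0 -> H0
  + 0.0.0.0/0 (H4) depth=0
  + 0.0.0.0/0 (H5) depth=0
  + 248.0.0.0/5 (H0) depth=5
  lookup 120.235.5.21: bits 0 walk d0:H5→d1:- -> H5
  + 14.125.63.192/26 (H3) depth=26
  lookup 249.132.239.6: bits 11111 walk d0:H5→d1:-→d2:-→d3:-→d4:-→d5:H0 -> H0
  lookup 248.0.56.160: bits 11111 walk d0:H5→d1:-→d2:-→d3:-→d4:-→d5:H0 -> H0
  + 27.62.0.0/16 (H0) depth=16

== LOOKUPS ==
["H3","H0","H5","H0","H0"]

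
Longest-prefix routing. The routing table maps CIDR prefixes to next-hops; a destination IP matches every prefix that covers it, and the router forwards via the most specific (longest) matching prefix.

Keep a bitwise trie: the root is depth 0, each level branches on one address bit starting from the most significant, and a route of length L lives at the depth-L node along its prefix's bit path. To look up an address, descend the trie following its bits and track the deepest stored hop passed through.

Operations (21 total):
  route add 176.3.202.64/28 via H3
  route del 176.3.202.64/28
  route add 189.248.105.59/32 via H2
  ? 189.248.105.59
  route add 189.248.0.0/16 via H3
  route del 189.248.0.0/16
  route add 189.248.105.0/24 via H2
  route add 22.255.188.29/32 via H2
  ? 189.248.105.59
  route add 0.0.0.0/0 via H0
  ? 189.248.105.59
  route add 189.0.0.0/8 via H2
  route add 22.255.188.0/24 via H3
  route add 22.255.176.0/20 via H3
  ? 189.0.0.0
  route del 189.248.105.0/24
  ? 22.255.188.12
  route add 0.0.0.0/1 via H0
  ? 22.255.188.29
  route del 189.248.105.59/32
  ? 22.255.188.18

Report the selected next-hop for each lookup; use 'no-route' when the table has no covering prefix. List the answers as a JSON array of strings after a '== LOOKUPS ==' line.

Process each operation:
  add 176.3.202.64/28 -> H3 at depth 28
  - 176.3.202.64/28 clear@28
  add 189.248.105.59/32 -> H2 at depth 32
  lookup 189.248.105.59: bits 10111101111110000110100100111011 walk d0:-→d1:-→d2:-→d3:-→d4:-→d5:-→d6:-→d7:-→d8:-→d9:-→d10:-→d11:-→d12:-→d13:-→d14:-→d15:-→d16:-→d17:-→d18:-→d19:-→d20:-→d21:-→d22:-→d23:-→d24:-→d25:-→d26:-→d27:-→d28:-→d29:-→d30:-→d31:-→d32:H2 -> H2
  add 189.248.0.0/16 -> H3 at depth 16
  - 189.248.0.0/16 clear@16
  add 189.248.105.0/24 -> H2 at depth 24
  add 22.255.188.29/32 -> H2 at depth 32
  lookup 189.248.105.59: bits 10111101111110000110100100111011 walk d0:-→d1:-→d2:-→d3:-→d4:-→d5:-→d6:-→d7:-→d8:-→d9:-→d10:-→d11:-→d12:-→d13:-→d14:-→d15:-→d16:-→d17:-→d18:-→d19:-→d20:-→d21:-→d22:-→d23:-→d24:H2→d25:-→d26:-→d27:-→d28:-→d29:-→d30:-→d31:-→d32:H2 -> H2
  add 0.0.0.0/0 -> H0 at depth 0
  lookup 189.248.105.59: bits 10111101111110000110100100111011 walk d0:H0→d1:-→d2:-→d3:-→d4:-→d5:-→d6:-→d7:-→d8:-→d9:-→d10:-→d11:-→d12:-→d13:-→d14:-→d15:-→d16:-→d17:-→d18:-→d19:-→d20:-→d21:-→d22:-→d23:-→d24:H2→d25:-→d26:-→d27:-→d28:-→d29:-→d30:-→d31:-→d32:H2 -> H2
  add 189.0.0.0/8 -> H2 at depth 8
  add 22.255.188.0/24 -> H3 at depth 24
  add 22.255.176.0/20 -> H3 at depth 20
  lookup 189.0.0.0: bits 10111101 walk d0:H0→d1:-→d2:-→d3:-→d4:-→d5:-→d6:-→d7:-→d8:H2 -> H2
  - 189.248.105.0/24 clear@24
  lookup 22.255.188.12: bits 000101101111111110111100000 walk d0:H0→d1:-→d2:-→d3:-→d4:-→d5:-→d6:-→d7:-→d8:-→d9:-→d10:-→d11:-→d12:-→d13:-→d14:-→d15:-→d16:-→d17:-→d18:-→d19:-→d20:H3→d21:-→d22:-→d23:-→d24:H3→d25:-→d26:-→d27:- -> H3
  add 0.0.0.0/1 -> H0 at depth 1
  lookup 22.255.188.29: bits 00010110111111111011110000011101 walk d0:H0→d1:H0→d2:-→d3:-→d4:-→d5:-→d6:-→d7:-→d8:-→d9:-→d10:-→d11:-→d12:-→d13:-→d14:-→d15:-→d16:-→d17:-→d18:-→d19:-→d20:H3→d21:-→d22:-→d23:-→d24:H3→d25:-→d26:-→d27:-→d28:-→d29:-→d30:-→d31:-→d32:H2 -> H2
  - 189.248.105.59/32 clear@32
  lookup 22.255.188.18: bits 0001011011111111101111000001 walk d0:H0→d1:H0→d2:-→d3:-→d4:-→d5:-→d6:-→d7:-→d8:-→d9:-→d10:-→d11:-→d12:-→d13:-→d14:-→d15:-→d16:-→d17:-→d18:-→d19:-→d20:H3→d21:-→d22:-→d23:-→d24:H3→d25:-→d26:-→d27:-→d28:- -> H3

== LOOKUPS ==
["H2","H2","H2","H2","H3","H2","H3"]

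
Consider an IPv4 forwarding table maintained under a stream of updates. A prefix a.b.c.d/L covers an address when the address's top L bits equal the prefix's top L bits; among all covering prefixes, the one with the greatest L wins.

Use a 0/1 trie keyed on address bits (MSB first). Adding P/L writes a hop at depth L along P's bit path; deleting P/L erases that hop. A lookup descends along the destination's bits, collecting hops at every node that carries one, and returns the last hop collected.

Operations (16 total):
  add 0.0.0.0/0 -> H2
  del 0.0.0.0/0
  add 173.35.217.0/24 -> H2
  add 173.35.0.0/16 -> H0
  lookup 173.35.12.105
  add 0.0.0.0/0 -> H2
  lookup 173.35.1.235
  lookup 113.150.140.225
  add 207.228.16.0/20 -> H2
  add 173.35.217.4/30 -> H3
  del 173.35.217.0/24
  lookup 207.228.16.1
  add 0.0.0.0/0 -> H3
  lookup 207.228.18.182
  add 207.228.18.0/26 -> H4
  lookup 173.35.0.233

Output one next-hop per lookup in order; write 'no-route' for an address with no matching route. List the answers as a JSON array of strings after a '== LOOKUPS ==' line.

Trace:
  + 0.0.0.0/0 (H2) depth=0
  - 0.0.0.0/0 clear@0
  + 173.35.217.0/24 (H2) depth=24
  + 173.35.0.0/16 (H0) depth=16
  Q 173.35.12.105: descend 1010110100100011 ; hops seen [H0] ; pick H0
  + 0.0.0.0/0 (H2) depth=0
  Q 173.35.1.235: descend 1010110100100011 ; hops seen [H2,H0] ; pick H0
  Q 113.150.140.225: descend ε ; hops seen [H2] ; pick H2
  + 207.228.16.0/20 (H2) depth=20
  + 173.35.217.4/30 (H3) depth=30
  - 173.35.217.0/24 clear@24
  Q 207.228.16.1: descend 11001111111001000001 ; hops seen [H2,H2] ; pick H2
  + 0.0.0.0/0 (H3) depth=0
  Q 207.228.18.182: descend 11001111111001000001 ; hops seen [H3,H2] ; pick H2
  + 207.228.18.0/26 (H4) depth=26
  Q 173.35.0.233: descend 1010110100100011 ; hops seen [H3,H0] ; pick H0

== LOOKUPS ==
["H0","H0","H2","H2","H2","H0"]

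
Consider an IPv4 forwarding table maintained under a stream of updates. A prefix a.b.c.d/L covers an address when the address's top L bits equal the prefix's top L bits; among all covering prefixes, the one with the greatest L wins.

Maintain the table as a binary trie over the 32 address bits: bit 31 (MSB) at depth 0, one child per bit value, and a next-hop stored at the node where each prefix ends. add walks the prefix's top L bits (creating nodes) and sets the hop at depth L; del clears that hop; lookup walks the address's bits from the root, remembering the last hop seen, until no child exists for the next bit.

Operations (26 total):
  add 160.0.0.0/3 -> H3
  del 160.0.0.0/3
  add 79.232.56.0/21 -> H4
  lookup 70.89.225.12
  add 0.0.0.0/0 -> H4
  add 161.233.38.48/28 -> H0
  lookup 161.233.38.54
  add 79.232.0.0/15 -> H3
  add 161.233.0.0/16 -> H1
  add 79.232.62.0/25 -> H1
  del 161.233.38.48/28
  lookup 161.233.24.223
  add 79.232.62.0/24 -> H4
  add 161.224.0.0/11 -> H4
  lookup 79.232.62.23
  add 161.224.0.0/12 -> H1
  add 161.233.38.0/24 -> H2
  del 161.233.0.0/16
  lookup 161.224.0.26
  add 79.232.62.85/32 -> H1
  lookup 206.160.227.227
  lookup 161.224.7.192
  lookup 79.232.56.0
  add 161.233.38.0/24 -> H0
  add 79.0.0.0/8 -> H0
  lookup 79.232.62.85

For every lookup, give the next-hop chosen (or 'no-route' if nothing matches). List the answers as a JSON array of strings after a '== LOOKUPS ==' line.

Trace:
  + 160.0.0.0/3 (H3) depth=3
  del 160.0.0.0/3 (clear depth 3)
  + 79.232.56.0/21 (H4) depth=21
  Q 70.89.225.12: descend 0100 ; hops seen [∅] ; pick no-route
  + 0.0.0.0/0 (H4) depth=0
  + 161.233.38.48/28 (H0) depth=28
  Q 161.233.38.54: descend 1010000111101001001001100011 ; hops seen [H4,H0] ; pick H0
  + 79.232.0.0/15 (H3) depth=15
  + 161.233.0.0/16 (H1) depth=16
  + 79.232.62.0/25 (H1) depth=25
  del 161.233.38.48/28 (clear depth 28)
  Q 161.233.24.223: descend 101000011110100100 ; hops seen [H4,H1] ; pick H1
  + 79.232.62.0/24 (H4) depth=24
  + 161.224.0.0/11 (H4) depth=11
  Q 79.232.62.23: descend 0100111111101000001111100 ; hops seen [H4,H3,H4,H4,H1] ; pick H1
  + 161.224.0.0/12 (H1) depth=12
  + 161.233.38.0/24 (H2) depth=24
  del 161.233.0.0/16 (clear depth 16)
  Q 161.224.0.26: descend 101000011110 ; hops seen [H4,H4,H1] ; pick H1
  + 79.232.62.85/32 (H1) depth=32
  Q 206.160.227.227: descend 1 ; hops seen [H4] ; pick H4
  Q 161.224.7.192: descend 101000011110 ; hops seen [H4,H4,H1] ; pick H1
  Q 79.232.56.0: descend 010011111110100000111 ; hops seen [H4,H3,H4] ; pick H4
  + 161.233.38.0/24 (H0) depth=24
  + 79.0.0.0/8 (H0) depth=8
  Q 79.232.62.85: descend 01001111111010000011111001010101 ; hops seen [H4,H0,H3,H4,H4,H1,H1] ; pick H1

== LOOKUPS ==
["no-route","H0","H1","H1","H1","H4","H1","H4","H1"]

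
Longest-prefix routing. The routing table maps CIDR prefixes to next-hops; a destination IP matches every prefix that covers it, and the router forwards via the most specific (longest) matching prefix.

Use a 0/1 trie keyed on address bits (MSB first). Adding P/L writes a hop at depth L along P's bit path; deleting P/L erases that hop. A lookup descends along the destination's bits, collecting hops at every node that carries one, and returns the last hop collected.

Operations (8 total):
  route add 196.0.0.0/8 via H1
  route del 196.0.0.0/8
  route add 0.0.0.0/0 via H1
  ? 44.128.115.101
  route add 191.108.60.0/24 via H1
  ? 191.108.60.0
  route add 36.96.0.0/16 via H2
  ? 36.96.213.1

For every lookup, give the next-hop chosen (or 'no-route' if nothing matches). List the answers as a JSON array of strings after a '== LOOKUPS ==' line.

Process each operation:
  + 196.0.0.0/8 (H1) depth=8
  del 196.0.0.0/8 (clear depth 8)
  + 0.0.0.0/0 (H1) depth=0
  Q 44.128.115.101: descend ε ; hops seen [H1] ; pick H1
  + 191.108.60.0/24 (H1) depth=24
  Q 191.108.60.0: descend 101111110110110000111100 ; hops seen [H1,H1] ; pick H1
  + 36.96.0.0/16 (H2) depth=16
  Q 36.96.213.1: descend 0010010001100000 ; hops seen [H1,H2] ; pick H2

== LOOKUPS ==
["H1","H1","H2"]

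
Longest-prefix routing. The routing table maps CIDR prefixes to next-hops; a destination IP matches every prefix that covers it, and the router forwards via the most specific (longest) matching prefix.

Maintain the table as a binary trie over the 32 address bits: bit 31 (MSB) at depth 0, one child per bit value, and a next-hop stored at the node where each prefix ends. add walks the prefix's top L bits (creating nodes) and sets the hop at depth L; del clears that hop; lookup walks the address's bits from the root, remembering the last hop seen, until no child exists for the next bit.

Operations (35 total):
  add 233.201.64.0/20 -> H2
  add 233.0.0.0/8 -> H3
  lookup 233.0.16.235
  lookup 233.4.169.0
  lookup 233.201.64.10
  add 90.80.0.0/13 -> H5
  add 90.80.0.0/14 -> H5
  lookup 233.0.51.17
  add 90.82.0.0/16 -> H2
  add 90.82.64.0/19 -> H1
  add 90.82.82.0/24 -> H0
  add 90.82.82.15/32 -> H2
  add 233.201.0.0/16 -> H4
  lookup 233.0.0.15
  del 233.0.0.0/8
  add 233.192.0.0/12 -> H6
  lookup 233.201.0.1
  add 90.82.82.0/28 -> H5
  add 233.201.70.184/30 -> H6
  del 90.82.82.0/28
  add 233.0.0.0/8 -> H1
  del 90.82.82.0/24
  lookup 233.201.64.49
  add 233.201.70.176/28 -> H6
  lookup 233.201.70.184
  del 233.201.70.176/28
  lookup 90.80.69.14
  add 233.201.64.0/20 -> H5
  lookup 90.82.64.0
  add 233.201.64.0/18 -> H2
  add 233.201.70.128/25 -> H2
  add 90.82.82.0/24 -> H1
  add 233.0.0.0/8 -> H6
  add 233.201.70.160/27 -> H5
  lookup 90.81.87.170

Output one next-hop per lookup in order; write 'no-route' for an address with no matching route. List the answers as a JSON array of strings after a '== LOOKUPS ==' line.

Trace:
  + 233.201.64.0/20 (H2) depth=20
  + 233.0.0.0/8 (H3) depth=8
  lookup 233.0.16.235: bits 11101001 walk d0:-→d1:-→d2:-→d3:-→d4:-→d5:-→d6:-→d7:-→d8:H3 -> H3
  lookup 233.4.169.0: bits 11101001 walk d0:-→d1:-→d2:-→d3:-→d4:-→d5:-→d6:-→d7:-→d8:H3 -> H3
  lookup 233.201.64.10: bits 11101001110010010100 walk d0:-→d1:-→d2:-→d3:-→d4:-→d5:-→d6:-→d7:-→d8:H3→d9:-→d10:-→d11:-→d12:-→d13:-→d14:-→d15:-→d16:-→d17:-→d18:-→d19:-→d20:H2 -> H2
  + 90.80.0.0/13 (H5) depth=13
  + 90.80.0.0/14 (H5) depth=14
  lookup 233.0.51.17: bits 11101001 walk d0:-→d1:-→d2:-→d3:-→d4:-→d5:-→d6:-→d7:-→d8:H3 -> H3
  + 90.82.0.0/16 (H2) depth=16
  + 90.82.64.0/19 (H1) depth=19
  + 90.82.82.0/24 (H0) depth=24
  + 90.82.82.15/32 (H2) depth=32
  + 233.201.0.0/16 (H4) depth=16
  lookup 233.0.0.15: bits 11101001 walk d0:-→d1:-→d2:-→d3:-→d4:-→d5:-→d6:-→d7:-→d8:H3 -> H3
  del 233.0.0.0/8 (clear depth 8)
  + 233.192.0.0/12 (H6) depth=12
  lookup 233.201.0.1: bits 11101001110010010 walk d0:-→d1:-→d2:-→d3:-→d4:-→d5:-→d6:-→d7:-→d8:-→d9:-→d10:-→d11:-→d12:H6→d13:-→d14:-→d15:-→d16:H4→d17:- -> H4
  + 90.82.82.0/28 (H5) depth=28
  + 233.201.70.184/30 (H6) depth=30
  del 90.82.82.0/28 (clear depth 28)
  + 233.0.0.0/8 (H1) depth=8
  del 90.82.82.0/24 (clear depth 24)
  lookup 233.201.64.49: bits 111010011100100101000 walk d0:-→d1:-→d2:-→d3:-→d4:-→d5:-→d6:-→d7:-→d8:H1→d9:-→d10:-→d11:-→d12:H6→d13:-→d14:-→d15:-→d16:H4→d17:-→d18:-→d19:-→d20:H2→d21:- -> H2
  + 233.201.70.176/28 (H6) depth=28
  lookup 233.201.70.184: bits 111010011100100101000110101110 walk d0:-→d1:-→d2:-→d3:-→d4:-→d5:-→d6:-→d7:-→d8:H1→d9:-→d10:-→d11:-→d12:H6→d13:-→d14:-→d15:-→d16:H4→d17:-→d18:-→d19:-→d20:H2→d21:-→d22:-→d23:-→d24:-→d25:-→d26:-→d27:-→d28:H6→d29:-→d30:H6 -> H6
  del 233.201.70.176/28 (clear depth 28)
  lookup 90.80.69.14: bits 01011010010100 walk d0:-→d1:-→d2:-→d3:-→d4:-→d5:-→d6:-→d7:-→d8:-→d9:-→d10:-→d11:-→d12:-→d13:H5→d14:H5 -> H5
  + 233.201.64.0/20 (H5) depth=20
  lookup 90.82.64.0: bits 0101101001010010010 walk d0:-→d1:-→d2:-→d3:-→d4:-→d5:-→d6:-→d7:-→d8:-→d9:-→d10:-→d11:-→d12:-→d13:H5→d14:H5→d15:-→d16:H2→d17:-→d18:-→d19:H1 -> H1
  + 233.201.64.0/18 (H2) depth=18
  + 233.201.70.128/25 (H2) depth=25
  + 90.82.82.0/24 (H1) depth=24
  + 233.0.0.0/8 (H6) depth=8
  + 233.201.70.160/27 (H5) depth=27
  lookup 90.81.87.170: bits 01011010010100 walk d0:-→d1:-→d2:-→d3:-→d4:-→d5:-→d6:-→d7:-→d8:-→d9:-→d10:-→d11:-→d12:-→d13:H5→d14:H5 -> H5

== LOOKUPS ==
["H3","H3","H2","H3","H3","H4","H2","H6","H5","H1","H5"]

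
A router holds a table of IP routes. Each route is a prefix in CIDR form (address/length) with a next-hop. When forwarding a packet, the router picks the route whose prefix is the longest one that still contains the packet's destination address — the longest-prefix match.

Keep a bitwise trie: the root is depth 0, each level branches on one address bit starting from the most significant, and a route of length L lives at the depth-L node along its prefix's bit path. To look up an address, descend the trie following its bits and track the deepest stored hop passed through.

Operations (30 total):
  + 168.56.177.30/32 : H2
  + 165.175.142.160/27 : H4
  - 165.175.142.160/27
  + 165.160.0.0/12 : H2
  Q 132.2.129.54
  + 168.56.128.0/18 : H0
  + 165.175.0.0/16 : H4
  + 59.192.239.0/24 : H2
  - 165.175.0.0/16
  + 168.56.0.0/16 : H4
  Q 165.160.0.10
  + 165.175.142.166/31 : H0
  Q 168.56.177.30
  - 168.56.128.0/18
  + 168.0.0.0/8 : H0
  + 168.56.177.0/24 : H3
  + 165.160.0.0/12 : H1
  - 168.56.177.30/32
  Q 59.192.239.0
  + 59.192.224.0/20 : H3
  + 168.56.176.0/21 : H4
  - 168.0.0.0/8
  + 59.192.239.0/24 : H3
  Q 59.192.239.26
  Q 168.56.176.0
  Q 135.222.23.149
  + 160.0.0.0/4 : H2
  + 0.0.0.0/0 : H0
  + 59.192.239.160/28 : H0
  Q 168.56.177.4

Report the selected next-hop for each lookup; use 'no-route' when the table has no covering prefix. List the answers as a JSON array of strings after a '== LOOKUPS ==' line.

Apply in order:
  + 168.56.177.30/32 (H2) depth=32
  + 165.175.142.160/27 (H4) depth=27
  - 165.175.142.160/27 clear@27
  + 165.160.0.0/12 (H2) depth=12
  Q 132.2.129.54: descend 10 ; hops seen [∅] ; pick no-route
  + 168.56.128.0/18 (H0) depth=18
  + 165.175.0.0/16 (H4) depth=16
  + 59.192.239.0/24 (H2) depth=24
  - 165.175.0.0/16 clear@16
  + 168.56.0.0/16 (H4) depth=16
  Q 165.160.0.10: descend 101001011010 ; hops seen [H2] ; pick H2
  + 165.175.142.166/31 (H0) depth=31
  Q 168.56.177.30: descend 10101000001110001011000100011110 ; hops seen [H4,H0,H2] ; pick H2
  - 168.56.128.0/18 clear@18
  + 168.0.0.0/8 (H0) depth=8
  + 168.56.177.0/24 (H3) depth=24
  + 165.160.0.0/12 (H1) depth=12
  - 168.56.177.30/32 clear@32
  Q 59.192.239.0: descend 001110111100000011101111 ; hops seen [H2] ; pick H2
  + 59.192.224.0/20 (H3) depth=20
  + 168.56.176.0/21 (H4) depth=21
  - 168.0.0.0/8 clear@8
  + 59.192.239.0/24 (H3) depth=24
  Q 59.192.239.26: descend 001110111100000011101111 ; hops seen [H3,H3] ; pick H3
  Q 168.56.176.0: descend 10101000001110001011000 ; hops seen [H4,H4] ; pick H4
  Q 135.222.23.149: descend 10 ; hops seen [∅] ; pick no-route
  + 160.0.0.0/4 (H2) depth=4
  + 0.0.0.0/0 (H0) depth=0
  + 59.192.239.160/28 (H0) depth=28
  Q 168.56.177.4: descend 101010000011100010110001000 ; hops seen [H0,H2,H4,H4,H3] ; pick H3

== LOOKUPS ==
["no-route","H2","H2","H2","H3","H4","no-route","H3"]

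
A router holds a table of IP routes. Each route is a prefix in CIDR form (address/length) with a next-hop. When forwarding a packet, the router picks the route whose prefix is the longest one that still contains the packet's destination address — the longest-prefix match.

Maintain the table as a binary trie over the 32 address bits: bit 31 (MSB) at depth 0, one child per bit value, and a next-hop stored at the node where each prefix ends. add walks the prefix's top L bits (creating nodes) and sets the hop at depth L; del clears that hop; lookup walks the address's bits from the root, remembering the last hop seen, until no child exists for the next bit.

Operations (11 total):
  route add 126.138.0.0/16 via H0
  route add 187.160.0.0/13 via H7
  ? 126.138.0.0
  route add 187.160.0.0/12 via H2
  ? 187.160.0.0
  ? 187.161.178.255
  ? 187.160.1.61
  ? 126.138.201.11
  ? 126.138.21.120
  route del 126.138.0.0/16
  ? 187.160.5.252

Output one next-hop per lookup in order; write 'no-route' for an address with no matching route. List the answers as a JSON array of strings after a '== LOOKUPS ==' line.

Apply in order:
  add 126.138.0.0/16 -> H0 at depth 16
  add 187.160.0.0/13 -> H7 at depth 13
  ? 126.138.0.0  path d0:-→d1:-→d2:-→d3:-→d4:-→d5:-→d6:-→d7:-→d8:-→d9:-→d10:-→d11:-→d12:-→d13:-→d14:-→d15:-→d16:H0  best=H0
  add 187.160.0.0/12 -> H2 at depth 12
  ? 187.160.0.0  path d0:-→d1:-→d2:-→d3:-→d4:-→d5:-→d6:-→d7:-→d8:-→d9:-→d10:-→d11:-→d12:H2→d13:H7  best=H7
  ? 187.161.178.255  path d0:-→d1:-→d2:-→d3:-→d4:-→d5:-→d6:-→d7:-→d8:-→d9:-→d10:-→d11:-→d12:H2→d13:H7  best=H7
  ? 187.160.1.61  path d0:-→d1:-→d2:-→d3:-→d4:-→d5:-→d6:-→d7:-→d8:-→d9:-→d10:-→d11:-→d12:H2→d13:H7  best=H7
  ? 126.138.201.11  path d0:-→d1:-→d2:-→d3:-→d4:-→d5:-→d6:-→d7:-→d8:-→d9:-→d10:-→d11:-→d12:-→d13:-→d14:-→d15:-→d16:H0  best=H0
  ? 126.138.21.120  path d0:-→d1:-→d2:-→d3:-→d4:-→d5:-→d6:-→d7:-→d8:-→d9:-→d10:-→d11:-→d12:-→d13:-→d14:-→d15:-→d16:H0  best=H0
  del 126.138.0.0/16 (clear depth 16)
  ? 187.160.5.252  path d0:-→d1:-→d2:-→d3:-→d4:-→d5:-→d6:-→d7:-→d8:-→d9:-→d10:-→d11:-→d12:H2→d13:H7  best=H7

== LOOKUPS ==
["H0","H7","H7","H7","H0","H0","H7"]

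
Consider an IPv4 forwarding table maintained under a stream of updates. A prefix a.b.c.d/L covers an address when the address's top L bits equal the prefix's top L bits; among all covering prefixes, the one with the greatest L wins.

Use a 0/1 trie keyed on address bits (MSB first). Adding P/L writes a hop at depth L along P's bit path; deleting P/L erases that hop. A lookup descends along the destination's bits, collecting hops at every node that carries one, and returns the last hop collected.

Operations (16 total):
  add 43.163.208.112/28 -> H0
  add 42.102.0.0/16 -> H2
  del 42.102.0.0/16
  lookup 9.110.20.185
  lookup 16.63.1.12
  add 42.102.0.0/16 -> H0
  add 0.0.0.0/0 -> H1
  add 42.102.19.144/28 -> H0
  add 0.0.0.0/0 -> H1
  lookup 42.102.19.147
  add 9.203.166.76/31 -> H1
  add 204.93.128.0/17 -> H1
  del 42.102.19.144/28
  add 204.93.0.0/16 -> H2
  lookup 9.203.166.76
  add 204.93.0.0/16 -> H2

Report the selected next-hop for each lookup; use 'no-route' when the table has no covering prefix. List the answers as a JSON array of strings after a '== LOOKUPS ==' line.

Apply in order:
  + 43.163.208.112/28 (H0) depth=28
  + 42.102.0.0/16 (H2) depth=16
  - 42.102.0.0/16 clear@16
  ? 9.110.20.185  path d0:-→d1:-→d2:-  best=no-route
  ? 16.63.1.12  path d0:-→d1:-→d2:-  best=no-route
  + 42.102.0.0/16 (H0) depth=16
  + 0.0.0.0/0 (H1) depth=0
  + 42.102.19.144/28 (H0) depth=28
  + 0.0.0.0/0 (H1) depth=0
  ? 42.102.19.147  path d0:H1→d1:-→d2:-→d3:-→d4:-→d5:-→d6:-→d7:-→d8:-→d9:-→d10:-→d11:-→d12:-→d13:-→d14:-→d15:-→d16:H0→d17:-→d18:-→d19:-→d20:-→d21:-→d22:-→d23:-→d24:-→d25:-→d26:-→d27:-→d28:H0  best=H0
  + 9.203.166.76/31 (H1) depth=31
  + 204.93.128.0/17 (H1) depth=17
  - 42.102.19.144/28 clear@28
  + 204.93.0.0/16 (H2) depth=16
  ? 9.203.166.76  path d0:H1→d1:-→d2:-→d3:-→d4:-→d5:-→d6:-→d7:-→d8:-→d9:-→d10:-→d11:-→d12:-→d13:-→d14:-→d15:-→d16:-→d17:-→d18:-→d19:-→d20:-→d21:-→d22:-→d23:-→d24:-→d25:-→d26:-→d27:-→d28:-→d29:-→d30:-→d31:H1  best=H1
  + 204.93.0.0/16 (H2) depth=16

== LOOKUPS ==
["no-route","no-route","H0","H1"]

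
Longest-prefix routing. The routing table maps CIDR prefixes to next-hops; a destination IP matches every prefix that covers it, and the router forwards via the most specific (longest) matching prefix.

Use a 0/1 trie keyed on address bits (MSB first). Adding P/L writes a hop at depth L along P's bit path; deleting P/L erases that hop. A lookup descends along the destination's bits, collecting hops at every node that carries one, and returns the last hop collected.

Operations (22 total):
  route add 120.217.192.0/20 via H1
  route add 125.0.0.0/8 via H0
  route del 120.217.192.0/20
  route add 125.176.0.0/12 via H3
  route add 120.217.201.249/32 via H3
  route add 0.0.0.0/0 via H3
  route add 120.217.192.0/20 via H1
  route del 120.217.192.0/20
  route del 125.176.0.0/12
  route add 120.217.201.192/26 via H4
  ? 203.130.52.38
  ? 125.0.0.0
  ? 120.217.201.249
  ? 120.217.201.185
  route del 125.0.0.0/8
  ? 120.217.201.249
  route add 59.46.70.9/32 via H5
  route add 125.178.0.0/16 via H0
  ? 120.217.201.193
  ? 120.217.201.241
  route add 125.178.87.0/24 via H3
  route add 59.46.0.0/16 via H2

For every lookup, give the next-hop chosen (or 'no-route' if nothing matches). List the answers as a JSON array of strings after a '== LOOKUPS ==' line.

Process each operation:
  + 120.217.192.0/20 (H1) depth=20
  + 125.0.0.0/8 (H0) depth=8
  del 120.217.192.0/20 (clear depth 20)
  + 125.176.0.0/12 (H3) depth=12
  + 120.217.201.249/32 (H3) depth=32
  + 0.0.0.0/0 (H3) depth=0
  + 120.217.192.0/20 (H1) depth=20
  del 120.217.192.0/20 (clear depth 20)
  del 125.176.0.0/12 (clear depth 12)
  + 120.217.201.192/26 (H4) depth=26
  lookup 203.130.52.38: bits ε walk d0:H3 -> H3
  lookup 125.0.0.0: bits 01111101 walk d0:H3→d1:-→d2:-→d3:-→d4:-→d5:-→d6:-→d7:-→d8:H0 -> H0
  lookup 120.217.201.249: bits 01111000110110011100100111111001 walk d0:H3→d1:-→d2:-→d3:-→d4:-→d5:-→d6:-→d7:-→d8:-→d9:-→d10:-→d11:-→d12:-→d13:-→d14:-→d15:-→d16:-→d17:-→d18:-→d19:-→d20:-→d21:-→d22:-→d23:-→d24:-→d25:-→d26:H4→d27:-→d28:-→d29:-→d30:-→d31:-→d32:H3 -> H3
  lookup 120.217.201.185: bits 0111100011011001110010011 walk d0:H3→d1:-→d2:-→d3:-→d4:-→d5:-→d6:-→d7:-→d8:-→d9:-→d10:-→d11:-→d12:-→d13:-→d14:-→d15:-→d16:-→d17:-→d18:-→d19:-→d20:-→d21:-→d22:-→d23:-→d24:-→d25:- -> H3
  del 125.0.0.0/8 (clear depth 8)
  lookup 120.217.201.249: bits 01111000110110011100100111111001 walk d0:H3→d1:-→d2:-→d3:-→d4:-→d5:-→d6:-→d7:-→d8:-→d9:-→d10:-→d11:-→d12:-→d13:-→d14:-→d15:-→d16:-→d17:-→d18:-→d19:-→d20:-→d21:-→d22:-→d23:-→d24:-→d25:-→d26:H4→d27:-→d28:-→d29:-→d30:-→d31:-→d32:H3 -> H3
  + 59.46.70.9/32 (H5) depth=32
  + 125.178.0.0/16 (H0) depth=16
  lookup 120.217.201.193: bits 01111000110110011100100111 walk d0:H3→d1:-→d2:-→d3:-→d4:-→d5:-→d6:-→d7:-→d8:-→d9:-→d10:-→d11:-→d12:-→d13:-→d14:-→d15:-→d16:-→d17:-→d18:-→d19:-→d20:-→d21:-→d22:-→d23:-→d24:-→d25:-→d26:H4 -> H4
  lookup 120.217.201.241: bits 0111100011011001110010011111 walk d0:H3→d1:-→d2:-→d3:-→d4:-→d5:-→d6:-→d7:-→d8:-→d9:-→d10:-→d11:-→d12:-→d13:-→d14:-→d15:-→d16:-→d17:-→d18:-→d19:-→d20:-→d21:-→d22:-→d23:-→d24:-→d25:-→d26:H4→d27:-→d28:- -> H4
  + 125.178.87.0/24 (H3) depth=24
  + 59.46.0.0/16 (H2) depth=16

== LOOKUPS ==
["H3","H0","H3","H3","H3","H4","H4"]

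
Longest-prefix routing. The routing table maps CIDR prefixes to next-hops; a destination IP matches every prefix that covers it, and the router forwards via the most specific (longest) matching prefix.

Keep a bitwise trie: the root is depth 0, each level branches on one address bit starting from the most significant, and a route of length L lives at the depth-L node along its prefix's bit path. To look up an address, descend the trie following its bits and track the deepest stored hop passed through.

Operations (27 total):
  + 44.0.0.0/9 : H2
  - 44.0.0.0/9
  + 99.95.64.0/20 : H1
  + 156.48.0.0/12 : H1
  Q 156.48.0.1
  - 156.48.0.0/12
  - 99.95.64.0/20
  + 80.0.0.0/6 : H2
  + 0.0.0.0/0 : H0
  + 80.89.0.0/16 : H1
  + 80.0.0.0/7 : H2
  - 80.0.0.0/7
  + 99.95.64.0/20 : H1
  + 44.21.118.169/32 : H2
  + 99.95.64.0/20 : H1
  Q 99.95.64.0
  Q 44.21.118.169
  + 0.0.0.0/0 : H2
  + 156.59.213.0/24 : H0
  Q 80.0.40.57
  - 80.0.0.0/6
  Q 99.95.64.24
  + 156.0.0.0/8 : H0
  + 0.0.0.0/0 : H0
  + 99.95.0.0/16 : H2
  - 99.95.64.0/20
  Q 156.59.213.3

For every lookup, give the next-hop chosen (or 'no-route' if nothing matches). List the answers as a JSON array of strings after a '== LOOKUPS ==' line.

Trace:
  + 44.0.0.0/9 (H2) depth=9
  del 44.0.0.0/9 (clear depth 9)
  + 99.95.64.0/20 (H1) depth=20
  + 156.48.0.0/12 (H1) depth=12
  Q 156.48.0.1: descend 100111000011 ; hops seen [H1] ; pick H1
  del 156.48.0.0/12 (clear depth 12)
  del 99.95.64.0/20 (clear depth 20)
  + 80.0.0.0/6 (H2) depth=6
  + 0.0.0.0/0 (H0) depth=0
  + 80.89.0.0/16 (H1) depth=16
  + 80.0.0.0/7 (H2) depth=7
  del 80.0.0.0/7 (clear depth 7)
  + 99.95.64.0/20 (H1) depth=20
  + 44.21.118.169/32 (H2) depth=32
  + 99.95.64.0/20 (H1) depth=20
  Q 99.95.64.0: descend 01100011010111110100 ; hops seen [H0,H1] ; pick H1
  Q 44.21.118.169: descend 00101100000101010111011010101001 ; hops seen [H0,H2] ; pick H2
  + 0.0.0.0/0 (H2) depth=0
  + 156.59.213.0/24 (H0) depth=24
  Q 80.0.40.57: descend 010100000 ; hops seen [H2,H2] ; pick H2
  del 80.0.0.0/6 (clear depth 6)
  Q 99.95.64.24: descend 01100011010111110100 ; hops seen [H2,H1] ; pick H1
  + 156.0.0.0/8 (H0) depth=8
  + 0.0.0.0/0 (H0) depth=0
  + 99.95.0.0/16 (H2) depth=16
  del 99.95.64.0/20 (clear depth 20)
  Q 156.59.213.3: descend 100111000011101111010101 ; hops seen [H0,H0,H0] ; pick H0

== LOOKUPS ==
["H1","H1","H2","H2","H1","H0"]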